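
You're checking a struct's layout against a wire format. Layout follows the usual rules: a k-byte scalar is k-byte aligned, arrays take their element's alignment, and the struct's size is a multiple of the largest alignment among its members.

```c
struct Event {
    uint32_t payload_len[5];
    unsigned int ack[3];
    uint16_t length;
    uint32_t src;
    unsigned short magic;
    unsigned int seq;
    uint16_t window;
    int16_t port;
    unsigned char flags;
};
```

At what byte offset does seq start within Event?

44

payload_len at 0 (size 20, align 4) → ends 20
ack at 20 (size 12, align 4) → ends 32
length at 32 (size 2, align 2) → ends 34
pad 2 to align 4 for src
src at 36 (size 4, align 4) → ends 40
magic at 40 (size 2, align 2) → ends 42
pad 2 to align 4 for seq
seq at 44 (size 4, align 4) → ends 48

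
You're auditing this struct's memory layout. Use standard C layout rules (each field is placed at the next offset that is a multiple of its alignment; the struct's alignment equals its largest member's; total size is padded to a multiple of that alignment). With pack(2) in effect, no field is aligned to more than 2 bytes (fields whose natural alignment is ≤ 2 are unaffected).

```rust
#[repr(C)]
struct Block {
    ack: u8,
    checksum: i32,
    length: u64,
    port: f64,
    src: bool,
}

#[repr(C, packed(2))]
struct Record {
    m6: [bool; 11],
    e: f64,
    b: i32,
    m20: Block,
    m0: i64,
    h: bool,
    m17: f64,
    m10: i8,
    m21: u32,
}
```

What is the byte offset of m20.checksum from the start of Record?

Block: @0: ack [1B, align 1] → 1; +3 pad (align 4); @4: checksum [4B, align 4] → 8; @8: length [8B, align 8] → 16; @16: port [8B, align 8] → 24; @24: src [1B, align 1] → 25; +7 tail pad (align 8); size 32, align 8
@0: m6 [11B, align 1] → 11
+1 pad (align 2)
@12: e [8B, align 2] → 20
@20: b [4B, align 2] → 24
@24: m20 [32B, align 2] → 56
within Block: checksum at 4
24 + 4 = 28

28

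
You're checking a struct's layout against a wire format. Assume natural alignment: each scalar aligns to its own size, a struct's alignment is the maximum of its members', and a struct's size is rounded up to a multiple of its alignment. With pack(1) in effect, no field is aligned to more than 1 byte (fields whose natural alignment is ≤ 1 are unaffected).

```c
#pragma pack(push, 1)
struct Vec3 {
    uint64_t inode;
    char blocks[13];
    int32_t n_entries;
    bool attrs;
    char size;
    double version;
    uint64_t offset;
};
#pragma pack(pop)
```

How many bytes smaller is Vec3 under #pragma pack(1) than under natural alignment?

5

natural layout:
  0..8  inode  (8B, 8-aligned)
  8..21  blocks  (13B, 1-aligned)
  21..24  -- padding (3B)
  24..28  n_entries  (4B, 4-aligned)
  28..29  attrs  (1B, 1-aligned)
  29..30  size  (1B, 1-aligned)
  30..32  -- padding (2B)
  32..40  version  (8B, 8-aligned)
  40..48  offset  (8B, 8-aligned)
  sizeof = 48, alignof = 8
packed(1) layout:
  0..8  inode  (8B, 1-aligned)
  8..21  blocks  (13B, 1-aligned)
  21..25  n_entries  (4B, 1-aligned)
  25..26  attrs  (1B, 1-aligned)
  26..27  size  (1B, 1-aligned)
  27..35  version  (8B, 1-aligned)
  35..43  offset  (8B, 1-aligned)
  sizeof = 43, alignof = 1
48 − 43 = 5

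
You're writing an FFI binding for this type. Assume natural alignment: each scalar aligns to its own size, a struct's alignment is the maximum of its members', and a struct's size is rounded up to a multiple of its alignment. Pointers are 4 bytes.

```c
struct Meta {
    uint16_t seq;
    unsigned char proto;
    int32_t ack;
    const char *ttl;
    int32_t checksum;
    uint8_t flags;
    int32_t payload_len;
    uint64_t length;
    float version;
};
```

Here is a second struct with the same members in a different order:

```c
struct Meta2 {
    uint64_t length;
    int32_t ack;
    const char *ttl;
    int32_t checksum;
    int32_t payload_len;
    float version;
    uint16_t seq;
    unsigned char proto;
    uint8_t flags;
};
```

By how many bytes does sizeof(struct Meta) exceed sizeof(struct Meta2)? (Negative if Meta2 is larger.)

8

@0: seq [2B, align 2] → 2
@2: proto [1B, align 1] → 3
+1 pad (align 4)
@4: ack [4B, align 4] → 8
@8: ttl [4B, align 4] → 12
@12: checksum [4B, align 4] → 16
@16: flags [1B, align 1] → 17
+3 pad (align 4)
@20: payload_len [4B, align 4] → 24
@24: length [8B, align 8] → 32
@32: version [4B, align 4] → 36
+4 tail pad (align 8)
size 40, align 8
— Meta2 —
@0: length [8B, align 8] → 8
@8: ack [4B, align 4] → 12
@12: ttl [4B, align 4] → 16
@16: checksum [4B, align 4] → 20
@20: payload_len [4B, align 4] → 24
@24: version [4B, align 4] → 28
@28: seq [2B, align 2] → 30
@30: proto [1B, align 1] → 31
@31: flags [1B, align 1] → 32
size 32, align 8
40 − 32 = 8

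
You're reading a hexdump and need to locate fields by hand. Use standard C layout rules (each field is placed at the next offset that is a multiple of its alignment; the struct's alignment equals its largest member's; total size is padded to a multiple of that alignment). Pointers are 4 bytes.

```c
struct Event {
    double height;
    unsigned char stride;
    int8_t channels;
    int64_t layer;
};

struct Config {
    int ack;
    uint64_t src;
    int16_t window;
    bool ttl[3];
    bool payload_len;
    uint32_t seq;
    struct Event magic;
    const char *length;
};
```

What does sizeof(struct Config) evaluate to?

Event: 0..8  height  (8B, 8-aligned); 8..9  stride  (1B, 1-aligned); 9..10  channels  (1B, 1-aligned); 10..16  -- padding (6B); 16..24  layer  (8B, 8-aligned); sizeof = 24, alignof = 8
0..4  ack  (4B, 4-aligned)
4..8  -- padding (4B)
8..16  src  (8B, 8-aligned)
16..18  window  (2B, 2-aligned)
18..21  ttl  (3B, 1-aligned)
21..22  payload_len  (1B, 1-aligned)
22..24  -- padding (2B)
24..28  seq  (4B, 4-aligned)
28..32  -- padding (4B)
32..56  magic  (24B, 8-aligned)
56..60  length  (4B, 4-aligned)
60..64  -- tail padding (4B)
sizeof = 64, alignof = 8

64 bytes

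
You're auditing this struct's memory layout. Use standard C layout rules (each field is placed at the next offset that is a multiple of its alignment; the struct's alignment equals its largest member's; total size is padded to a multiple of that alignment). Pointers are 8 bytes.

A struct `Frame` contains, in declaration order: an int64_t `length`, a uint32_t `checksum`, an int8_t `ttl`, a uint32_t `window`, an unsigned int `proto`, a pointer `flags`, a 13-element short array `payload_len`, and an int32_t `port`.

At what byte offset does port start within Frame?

0..8  length  (8B, 8-aligned)
8..12  checksum  (4B, 4-aligned)
12..13  ttl  (1B, 1-aligned)
13..16  -- padding (3B)
16..20  window  (4B, 4-aligned)
20..24  proto  (4B, 4-aligned)
24..32  flags  (8B, 8-aligned)
32..58  payload_len  (26B, 2-aligned)
58..60  -- padding (2B)
60..64  port  (4B, 4-aligned)

60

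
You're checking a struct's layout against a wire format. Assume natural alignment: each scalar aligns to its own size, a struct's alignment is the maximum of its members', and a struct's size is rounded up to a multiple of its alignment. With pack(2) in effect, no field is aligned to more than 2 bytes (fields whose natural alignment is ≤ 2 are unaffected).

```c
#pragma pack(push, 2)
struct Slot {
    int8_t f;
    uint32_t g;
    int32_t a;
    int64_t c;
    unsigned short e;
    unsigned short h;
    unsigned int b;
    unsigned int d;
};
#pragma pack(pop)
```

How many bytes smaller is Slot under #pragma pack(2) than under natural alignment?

natural layout:
  @0: f [1B, align 1] → 1
  +3 pad (align 4)
  @4: g [4B, align 4] → 8
  @8: a [4B, align 4] → 12
  +4 pad (align 8)
  @16: c [8B, align 8] → 24
  @24: e [2B, align 2] → 26
  @26: h [2B, align 2] → 28
  @28: b [4B, align 4] → 32
  @32: d [4B, align 4] → 36
  +4 tail pad (align 8)
  size 40, align 8
packed(2) layout:
  @0: f [1B, align 1] → 1
  +1 pad (align 2)
  @2: g [4B, align 2] → 6
  @6: a [4B, align 2] → 10
  @10: c [8B, align 2] → 18
  @18: e [2B, align 2] → 20
  @20: h [2B, align 2] → 22
  @22: b [4B, align 2] → 26
  @26: d [4B, align 2] → 30
  size 30, align 2
40 − 30 = 10

10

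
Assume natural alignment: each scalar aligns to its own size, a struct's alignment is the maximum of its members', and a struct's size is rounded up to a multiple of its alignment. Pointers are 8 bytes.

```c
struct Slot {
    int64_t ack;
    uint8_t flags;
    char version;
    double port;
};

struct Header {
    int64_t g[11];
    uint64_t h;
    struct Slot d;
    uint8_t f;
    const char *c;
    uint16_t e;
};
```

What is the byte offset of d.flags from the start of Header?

104

Slot: 0..8  ack  (8B, 8-aligned); 8..9  flags  (1B, 1-aligned); 9..10  version  (1B, 1-aligned); 10..16  -- padding (6B); 16..24  port  (8B, 8-aligned); sizeof = 24, alignof = 8
0..88  g  (88B, 8-aligned)
88..96  h  (8B, 8-aligned)
96..120  d  (24B, 8-aligned)
within Slot: flags at 8
96 + 8 = 104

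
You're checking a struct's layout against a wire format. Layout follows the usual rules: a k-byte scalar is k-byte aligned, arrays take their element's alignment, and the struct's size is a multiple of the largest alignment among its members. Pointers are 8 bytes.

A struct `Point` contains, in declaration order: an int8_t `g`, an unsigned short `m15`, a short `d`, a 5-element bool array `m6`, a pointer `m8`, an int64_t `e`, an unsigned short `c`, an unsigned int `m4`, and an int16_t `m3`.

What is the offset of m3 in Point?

40

0..1  g  (1B, 1-aligned)
1..2  -- padding (1B)
2..4  m15  (2B, 2-aligned)
4..6  d  (2B, 2-aligned)
6..11  m6  (5B, 1-aligned)
11..16  -- padding (5B)
16..24  m8  (8B, 8-aligned)
24..32  e  (8B, 8-aligned)
32..34  c  (2B, 2-aligned)
34..36  -- padding (2B)
36..40  m4  (4B, 4-aligned)
40..42  m3  (2B, 2-aligned)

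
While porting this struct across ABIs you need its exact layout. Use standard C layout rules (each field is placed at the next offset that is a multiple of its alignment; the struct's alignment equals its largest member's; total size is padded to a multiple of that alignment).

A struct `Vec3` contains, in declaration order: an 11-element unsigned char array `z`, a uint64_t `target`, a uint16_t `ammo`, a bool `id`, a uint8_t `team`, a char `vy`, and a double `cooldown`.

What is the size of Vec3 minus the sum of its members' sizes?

0..11  z  (11B, 1-aligned)
11..16  -- padding (5B)
16..24  target  (8B, 8-aligned)
24..26  ammo  (2B, 2-aligned)
26..27  id  (1B, 1-aligned)
27..28  team  (1B, 1-aligned)
28..29  vy  (1B, 1-aligned)
29..32  -- padding (3B)
32..40  cooldown  (8B, 8-aligned)
sizeof = 40, alignof = 8
data bytes 32, size 40 → padding 8

8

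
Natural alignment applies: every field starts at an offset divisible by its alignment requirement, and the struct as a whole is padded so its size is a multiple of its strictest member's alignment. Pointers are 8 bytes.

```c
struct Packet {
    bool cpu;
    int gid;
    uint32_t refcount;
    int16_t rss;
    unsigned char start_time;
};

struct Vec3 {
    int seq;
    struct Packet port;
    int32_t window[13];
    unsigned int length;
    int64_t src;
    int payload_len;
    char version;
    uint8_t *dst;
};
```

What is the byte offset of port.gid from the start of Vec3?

Packet: @0: cpu [1B, align 1] → 1; +3 pad (align 4); @4: gid [4B, align 4] → 8; @8: refcount [4B, align 4] → 12; @12: rss [2B, align 2] → 14; @14: start_time [1B, align 1] → 15; +1 tail pad (align 4); size 16, align 4
@0: seq [4B, align 4] → 4
@4: port [16B, align 4] → 20
within Packet: gid at 4
4 + 4 = 8

8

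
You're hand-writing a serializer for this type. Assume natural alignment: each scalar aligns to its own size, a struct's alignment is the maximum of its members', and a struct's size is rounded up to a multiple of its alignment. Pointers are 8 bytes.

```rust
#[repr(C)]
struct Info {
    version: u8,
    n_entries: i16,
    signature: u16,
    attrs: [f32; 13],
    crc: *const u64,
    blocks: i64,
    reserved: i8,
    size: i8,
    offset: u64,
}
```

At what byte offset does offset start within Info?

version at 0 (size 1, align 1) → ends 1
pad 1 to align 2 for n_entries
n_entries at 2 (size 2, align 2) → ends 4
signature at 4 (size 2, align 2) → ends 6
pad 2 to align 4 for attrs
attrs at 8 (size 52, align 4) → ends 60
pad 4 to align 8 for crc
crc at 64 (size 8, align 8) → ends 72
blocks at 72 (size 8, align 8) → ends 80
reserved at 80 (size 1, align 1) → ends 81
size at 81 (size 1, align 1) → ends 82
pad 6 to align 8 for offset
offset at 88 (size 8, align 8) → ends 96

88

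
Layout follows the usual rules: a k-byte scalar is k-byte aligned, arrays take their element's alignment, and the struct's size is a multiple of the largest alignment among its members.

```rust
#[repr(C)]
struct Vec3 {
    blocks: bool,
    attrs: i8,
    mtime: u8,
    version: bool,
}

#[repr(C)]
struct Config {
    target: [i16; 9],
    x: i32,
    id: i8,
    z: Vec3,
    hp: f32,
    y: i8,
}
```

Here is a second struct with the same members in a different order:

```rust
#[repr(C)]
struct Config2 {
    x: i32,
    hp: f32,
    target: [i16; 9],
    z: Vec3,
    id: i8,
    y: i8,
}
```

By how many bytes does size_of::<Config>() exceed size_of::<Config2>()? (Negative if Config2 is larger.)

Vec3: blocks at 0 (size 1, align 1) → ends 1; attrs at 1 (size 1, align 1) → ends 2; mtime at 2 (size 1, align 1) → ends 3; version at 3 (size 1, align 1) → ends 4; total 4 bytes, alignment 1
target at 0 (size 18, align 2) → ends 18
pad 2 to align 4 for x
x at 20 (size 4, align 4) → ends 24
id at 24 (size 1, align 1) → ends 25
z at 25 (size 4, align 1) → ends 29
pad 3 to align 4 for hp
hp at 32 (size 4, align 4) → ends 36
y at 36 (size 1, align 1) → ends 37
tail pad 3 to reach multiple of 4
total 40 bytes, alignment 4
— Config2 —
x at 0 (size 4, align 4) → ends 4
hp at 4 (size 4, align 4) → ends 8
target at 8 (size 18, align 2) → ends 26
z at 26 (size 4, align 1) → ends 30
id at 30 (size 1, align 1) → ends 31
y at 31 (size 1, align 1) → ends 32
total 32 bytes, alignment 4
40 − 32 = 8

8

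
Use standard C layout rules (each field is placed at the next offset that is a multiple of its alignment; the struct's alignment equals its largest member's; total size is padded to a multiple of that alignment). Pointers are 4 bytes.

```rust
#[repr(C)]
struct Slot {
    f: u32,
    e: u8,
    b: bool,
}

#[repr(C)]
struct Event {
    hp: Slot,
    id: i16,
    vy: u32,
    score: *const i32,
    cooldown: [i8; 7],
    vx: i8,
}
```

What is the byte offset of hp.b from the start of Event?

Slot: f at 0 (size 4, align 4) → ends 4; e at 4 (size 1, align 1) → ends 5; b at 5 (size 1, align 1) → ends 6; tail pad 2 to reach multiple of 4; total 8 bytes, alignment 4
hp at 0 (size 8, align 4) → ends 8
within Slot: b at 5
0 + 5 = 5

5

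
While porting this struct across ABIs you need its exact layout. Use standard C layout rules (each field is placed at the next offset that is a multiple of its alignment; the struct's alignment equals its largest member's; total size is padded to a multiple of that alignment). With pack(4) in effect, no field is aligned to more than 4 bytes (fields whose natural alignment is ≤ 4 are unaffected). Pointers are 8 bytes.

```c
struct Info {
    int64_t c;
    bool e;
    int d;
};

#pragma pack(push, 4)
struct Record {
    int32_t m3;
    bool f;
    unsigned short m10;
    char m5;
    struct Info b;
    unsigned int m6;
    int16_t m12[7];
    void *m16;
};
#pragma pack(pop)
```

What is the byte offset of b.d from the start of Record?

24

Info: c at 0 (size 8, align 8) → ends 8; e at 8 (size 1, align 1) → ends 9; pad 3 to align 4 for d; d at 12 (size 4, align 4) → ends 16; total 16 bytes, alignment 8
m3 at 0 (size 4, align 4) → ends 4
f at 4 (size 1, align 1) → ends 5
pad 1 to align 2 for m10
m10 at 6 (size 2, align 2) → ends 8
m5 at 8 (size 1, align 1) → ends 9
pad 3 to align 4 for b
b at 12 (size 16, align 4) → ends 28
within Info: d at 12
12 + 12 = 24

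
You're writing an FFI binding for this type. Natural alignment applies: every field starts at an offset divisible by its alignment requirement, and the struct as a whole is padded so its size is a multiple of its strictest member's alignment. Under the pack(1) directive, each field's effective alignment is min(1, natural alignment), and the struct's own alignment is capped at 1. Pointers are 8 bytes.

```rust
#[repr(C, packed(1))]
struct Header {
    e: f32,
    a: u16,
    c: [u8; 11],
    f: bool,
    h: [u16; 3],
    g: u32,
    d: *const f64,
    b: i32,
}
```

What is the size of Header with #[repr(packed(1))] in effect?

e at 0 (size 4, align 1) → ends 4
a at 4 (size 2, align 1) → ends 6
c at 6 (size 11, align 1) → ends 17
f at 17 (size 1, align 1) → ends 18
h at 18 (size 6, align 1) → ends 24
g at 24 (size 4, align 1) → ends 28
d at 28 (size 8, align 1) → ends 36
b at 36 (size 4, align 1) → ends 40
total 40 bytes, alignment 1

40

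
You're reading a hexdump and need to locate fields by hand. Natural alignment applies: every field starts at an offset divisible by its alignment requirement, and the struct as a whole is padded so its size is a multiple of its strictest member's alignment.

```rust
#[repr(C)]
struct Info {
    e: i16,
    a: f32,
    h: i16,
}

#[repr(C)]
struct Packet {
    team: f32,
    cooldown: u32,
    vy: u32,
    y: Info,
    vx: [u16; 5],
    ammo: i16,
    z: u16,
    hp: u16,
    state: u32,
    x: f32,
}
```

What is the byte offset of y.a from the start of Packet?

Info: @0: e [2B, align 2] → 2; +2 pad (align 4); @4: a [4B, align 4] → 8; @8: h [2B, align 2] → 10; +2 tail pad (align 4); size 12, align 4
@0: team [4B, align 4] → 4
@4: cooldown [4B, align 4] → 8
@8: vy [4B, align 4] → 12
@12: y [12B, align 4] → 24
within Info: a at 4
12 + 4 = 16

16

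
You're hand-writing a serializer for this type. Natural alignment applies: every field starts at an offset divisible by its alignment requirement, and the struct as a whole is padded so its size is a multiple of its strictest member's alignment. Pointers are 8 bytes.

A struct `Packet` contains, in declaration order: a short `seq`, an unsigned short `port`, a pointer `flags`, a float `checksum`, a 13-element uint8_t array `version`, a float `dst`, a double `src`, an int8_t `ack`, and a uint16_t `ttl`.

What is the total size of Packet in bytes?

@0: seq [2B, align 2] → 2
@2: port [2B, align 2] → 4
+4 pad (align 8)
@8: flags [8B, align 8] → 16
@16: checksum [4B, align 4] → 20
@20: version [13B, align 1] → 33
+3 pad (align 4)
@36: dst [4B, align 4] → 40
@40: src [8B, align 8] → 48
@48: ack [1B, align 1] → 49
+1 pad (align 2)
@50: ttl [2B, align 2] → 52
+4 tail pad (align 8)
size 56, align 8

56 bytes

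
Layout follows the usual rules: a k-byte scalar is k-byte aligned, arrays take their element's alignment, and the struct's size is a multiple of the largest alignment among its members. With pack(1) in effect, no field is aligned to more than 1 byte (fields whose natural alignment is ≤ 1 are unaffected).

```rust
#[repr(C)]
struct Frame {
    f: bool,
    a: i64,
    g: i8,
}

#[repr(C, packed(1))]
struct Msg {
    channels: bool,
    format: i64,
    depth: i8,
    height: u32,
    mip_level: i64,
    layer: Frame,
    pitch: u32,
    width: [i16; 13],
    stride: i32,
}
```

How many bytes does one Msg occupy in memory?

Frame: @0: f [1B, align 1] → 1; +7 pad (align 8); @8: a [8B, align 8] → 16; @16: g [1B, align 1] → 17; +7 tail pad (align 8); size 24, align 8
@0: channels [1B, align 1] → 1
@1: format [8B, align 1] → 9
@9: depth [1B, align 1] → 10
@10: height [4B, align 1] → 14
@14: mip_level [8B, align 1] → 22
@22: layer [24B, align 1] → 46
@46: pitch [4B, align 1] → 50
@50: width [26B, align 1] → 76
@76: stride [4B, align 1] → 80
size 80, align 1

80 bytes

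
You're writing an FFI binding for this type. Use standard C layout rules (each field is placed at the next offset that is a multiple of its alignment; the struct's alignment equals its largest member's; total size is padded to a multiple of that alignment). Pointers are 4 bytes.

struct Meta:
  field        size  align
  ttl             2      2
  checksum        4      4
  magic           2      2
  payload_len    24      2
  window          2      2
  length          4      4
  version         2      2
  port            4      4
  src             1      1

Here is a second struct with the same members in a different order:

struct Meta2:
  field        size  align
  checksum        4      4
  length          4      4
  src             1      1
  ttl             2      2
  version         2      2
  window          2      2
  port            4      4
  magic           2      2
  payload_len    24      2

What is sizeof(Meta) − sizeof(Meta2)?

4

ttl at 0 (size 2, align 2) → ends 2
pad 2 to align 4 for checksum
checksum at 4 (size 4, align 4) → ends 8
magic at 8 (size 2, align 2) → ends 10
payload_len at 10 (size 24, align 2) → ends 34
window at 34 (size 2, align 2) → ends 36
length at 36 (size 4, align 4) → ends 40
version at 40 (size 2, align 2) → ends 42
pad 2 to align 4 for port
port at 44 (size 4, align 4) → ends 48
src at 48 (size 1, align 1) → ends 49
tail pad 3 to reach multiple of 4
total 52 bytes, alignment 4
— Meta2 —
checksum at 0 (size 4, align 4) → ends 4
length at 4 (size 4, align 4) → ends 8
src at 8 (size 1, align 1) → ends 9
pad 1 to align 2 for ttl
ttl at 10 (size 2, align 2) → ends 12
version at 12 (size 2, align 2) → ends 14
window at 14 (size 2, align 2) → ends 16
port at 16 (size 4, align 4) → ends 20
magic at 20 (size 2, align 2) → ends 22
payload_len at 22 (size 24, align 2) → ends 46
tail pad 2 to reach multiple of 4
total 48 bytes, alignment 4
52 − 48 = 4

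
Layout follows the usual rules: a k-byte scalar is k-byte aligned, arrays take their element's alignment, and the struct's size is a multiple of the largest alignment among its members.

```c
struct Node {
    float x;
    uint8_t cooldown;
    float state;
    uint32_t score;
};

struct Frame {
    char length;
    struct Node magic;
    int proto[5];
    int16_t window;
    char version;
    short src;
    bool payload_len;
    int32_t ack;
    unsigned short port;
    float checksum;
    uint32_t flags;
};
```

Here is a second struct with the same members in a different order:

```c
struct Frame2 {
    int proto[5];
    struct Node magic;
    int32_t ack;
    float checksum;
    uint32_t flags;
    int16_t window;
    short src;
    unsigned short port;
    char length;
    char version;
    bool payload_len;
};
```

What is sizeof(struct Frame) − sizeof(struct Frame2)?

4

Node: 0..4  x  (4B, 4-aligned); 4..5  cooldown  (1B, 1-aligned); 5..8  -- padding (3B); 8..12  state  (4B, 4-aligned); 12..16  score  (4B, 4-aligned); sizeof = 16, alignof = 4
0..1  length  (1B, 1-aligned)
1..4  -- padding (3B)
4..20  magic  (16B, 4-aligned)
20..40  proto  (20B, 4-aligned)
40..42  window  (2B, 2-aligned)
42..43  version  (1B, 1-aligned)
43..44  -- padding (1B)
44..46  src  (2B, 2-aligned)
46..47  payload_len  (1B, 1-aligned)
47..48  -- padding (1B)
48..52  ack  (4B, 4-aligned)
52..54  port  (2B, 2-aligned)
54..56  -- padding (2B)
56..60  checksum  (4B, 4-aligned)
60..64  flags  (4B, 4-aligned)
sizeof = 64, alignof = 4
— Frame2 —
0..20  proto  (20B, 4-aligned)
20..36  magic  (16B, 4-aligned)
36..40  ack  (4B, 4-aligned)
40..44  checksum  (4B, 4-aligned)
44..48  flags  (4B, 4-aligned)
48..50  window  (2B, 2-aligned)
50..52  src  (2B, 2-aligned)
52..54  port  (2B, 2-aligned)
54..55  length  (1B, 1-aligned)
55..56  version  (1B, 1-aligned)
56..57  payload_len  (1B, 1-aligned)
57..60  -- tail padding (3B)
sizeof = 60, alignof = 4
64 − 60 = 4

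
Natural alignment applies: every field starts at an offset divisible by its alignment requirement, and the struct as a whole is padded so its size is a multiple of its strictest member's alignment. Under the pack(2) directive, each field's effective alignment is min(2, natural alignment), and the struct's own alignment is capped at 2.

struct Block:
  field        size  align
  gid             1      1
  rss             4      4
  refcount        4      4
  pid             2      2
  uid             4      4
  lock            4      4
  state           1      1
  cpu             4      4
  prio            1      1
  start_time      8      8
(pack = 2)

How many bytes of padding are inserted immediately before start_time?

1

@0: gid [1B, align 1] → 1
+1 pad (align 2)
@2: rss [4B, align 2] → 6
@6: refcount [4B, align 2] → 10
@10: pid [2B, align 2] → 12
@12: uid [4B, align 2] → 16
@16: lock [4B, align 2] → 20
@20: state [1B, align 1] → 21
+1 pad (align 2)
@22: cpu [4B, align 2] → 26
@26: prio [1B, align 1] → 27
+1 pad (align 2)
@28: start_time [8B, align 2] → 36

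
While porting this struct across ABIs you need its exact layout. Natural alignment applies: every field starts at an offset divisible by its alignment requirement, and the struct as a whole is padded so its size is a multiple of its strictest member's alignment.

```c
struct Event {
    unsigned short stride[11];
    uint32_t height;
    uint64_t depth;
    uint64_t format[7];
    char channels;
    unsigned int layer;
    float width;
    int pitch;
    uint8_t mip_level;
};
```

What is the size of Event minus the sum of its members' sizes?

16

0..22  stride  (22B, 2-aligned)
22..24  -- padding (2B)
24..28  height  (4B, 4-aligned)
28..32  -- padding (4B)
32..40  depth  (8B, 8-aligned)
40..96  format  (56B, 8-aligned)
96..97  channels  (1B, 1-aligned)
97..100  -- padding (3B)
100..104  layer  (4B, 4-aligned)
104..108  width  (4B, 4-aligned)
108..112  pitch  (4B, 4-aligned)
112..113  mip_level  (1B, 1-aligned)
113..120  -- tail padding (7B)
sizeof = 120, alignof = 8
data bytes 104, size 120 → padding 16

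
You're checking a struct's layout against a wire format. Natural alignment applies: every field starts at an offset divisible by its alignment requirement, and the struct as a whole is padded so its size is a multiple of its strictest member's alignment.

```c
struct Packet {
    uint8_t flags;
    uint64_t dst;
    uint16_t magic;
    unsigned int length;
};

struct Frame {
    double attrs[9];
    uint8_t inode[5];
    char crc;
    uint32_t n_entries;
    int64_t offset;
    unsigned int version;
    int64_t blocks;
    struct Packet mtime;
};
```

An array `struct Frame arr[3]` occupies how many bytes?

408

Packet: flags at 0 (size 1, align 1) → ends 1; pad 7 to align 8 for dst; dst at 8 (size 8, align 8) → ends 16; magic at 16 (size 2, align 2) → ends 18; pad 2 to align 4 for length; length at 20 (size 4, align 4) → ends 24; total 24 bytes, alignment 8
attrs at 0 (size 72, align 8) → ends 72
inode at 72 (size 5, align 1) → ends 77
crc at 77 (size 1, align 1) → ends 78
pad 2 to align 4 for n_entries
n_entries at 80 (size 4, align 4) → ends 84
pad 4 to align 8 for offset
offset at 88 (size 8, align 8) → ends 96
version at 96 (size 4, align 4) → ends 100
pad 4 to align 8 for blocks
blocks at 104 (size 8, align 8) → ends 112
mtime at 112 (size 24, align 8) → ends 136
total 136 bytes, alignment 8
array of 3: 3 × 136 = 408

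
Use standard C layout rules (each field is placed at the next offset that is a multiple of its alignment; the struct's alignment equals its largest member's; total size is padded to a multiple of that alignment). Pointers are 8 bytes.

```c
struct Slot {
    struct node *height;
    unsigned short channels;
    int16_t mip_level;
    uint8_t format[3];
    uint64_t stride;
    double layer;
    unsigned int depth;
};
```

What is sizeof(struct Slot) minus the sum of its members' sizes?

5

height at 0 (size 8, align 8) → ends 8
channels at 8 (size 2, align 2) → ends 10
mip_level at 10 (size 2, align 2) → ends 12
format at 12 (size 3, align 1) → ends 15
pad 1 to align 8 for stride
stride at 16 (size 8, align 8) → ends 24
layer at 24 (size 8, align 8) → ends 32
depth at 32 (size 4, align 4) → ends 36
tail pad 4 to reach multiple of 8
total 40 bytes, alignment 8
data bytes 35, size 40 → padding 5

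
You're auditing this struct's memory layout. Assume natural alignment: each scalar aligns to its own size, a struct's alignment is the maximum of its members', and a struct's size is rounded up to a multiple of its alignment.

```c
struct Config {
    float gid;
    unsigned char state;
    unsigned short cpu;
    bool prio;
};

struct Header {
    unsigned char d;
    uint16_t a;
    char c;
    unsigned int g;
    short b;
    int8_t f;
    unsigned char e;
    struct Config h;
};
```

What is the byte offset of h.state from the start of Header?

20

Config: 0..4  gid  (4B, 4-aligned); 4..5  state  (1B, 1-aligned); 5..6  -- padding (1B); 6..8  cpu  (2B, 2-aligned); 8..9  prio  (1B, 1-aligned); 9..12  -- tail padding (3B); sizeof = 12, alignof = 4
0..1  d  (1B, 1-aligned)
1..2  -- padding (1B)
2..4  a  (2B, 2-aligned)
4..5  c  (1B, 1-aligned)
5..8  -- padding (3B)
8..12  g  (4B, 4-aligned)
12..14  b  (2B, 2-aligned)
14..15  f  (1B, 1-aligned)
15..16  e  (1B, 1-aligned)
16..28  h  (12B, 4-aligned)
within Config: state at 4
16 + 4 = 20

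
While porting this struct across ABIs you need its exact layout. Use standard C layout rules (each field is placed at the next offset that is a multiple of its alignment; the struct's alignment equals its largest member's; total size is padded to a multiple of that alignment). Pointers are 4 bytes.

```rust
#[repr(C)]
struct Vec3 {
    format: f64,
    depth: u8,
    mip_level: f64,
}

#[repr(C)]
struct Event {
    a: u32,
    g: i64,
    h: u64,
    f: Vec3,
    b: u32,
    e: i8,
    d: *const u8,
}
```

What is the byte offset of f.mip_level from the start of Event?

40

Vec3: @0: format [8B, align 8] → 8; @8: depth [1B, align 1] → 9; +7 pad (align 8); @16: mip_level [8B, align 8] → 24; size 24, align 8
@0: a [4B, align 4] → 4
+4 pad (align 8)
@8: g [8B, align 8] → 16
@16: h [8B, align 8] → 24
@24: f [24B, align 8] → 48
within Vec3: mip_level at 16
24 + 16 = 40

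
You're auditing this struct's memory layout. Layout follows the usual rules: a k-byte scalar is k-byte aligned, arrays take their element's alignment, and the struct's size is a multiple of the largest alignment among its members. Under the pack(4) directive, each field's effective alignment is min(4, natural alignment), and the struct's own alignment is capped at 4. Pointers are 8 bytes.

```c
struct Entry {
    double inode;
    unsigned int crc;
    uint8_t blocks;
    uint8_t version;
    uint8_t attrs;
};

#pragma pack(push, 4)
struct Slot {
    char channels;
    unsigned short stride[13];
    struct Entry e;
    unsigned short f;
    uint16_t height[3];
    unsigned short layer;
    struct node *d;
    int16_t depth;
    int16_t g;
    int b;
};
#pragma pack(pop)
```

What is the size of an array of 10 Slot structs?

Entry: inode at 0 (size 8, align 8) → ends 8; crc at 8 (size 4, align 4) → ends 12; blocks at 12 (size 1, align 1) → ends 13; version at 13 (size 1, align 1) → ends 14; attrs at 14 (size 1, align 1) → ends 15; tail pad 1 to reach multiple of 8; total 16 bytes, alignment 8
channels at 0 (size 1, align 1) → ends 1
pad 1 to align 2 for stride
stride at 2 (size 26, align 2) → ends 28
e at 28 (size 16, align 4) → ends 44
f at 44 (size 2, align 2) → ends 46
height at 46 (size 6, align 2) → ends 52
layer at 52 (size 2, align 2) → ends 54
pad 2 to align 4 for d
d at 56 (size 8, align 4) → ends 64
depth at 64 (size 2, align 2) → ends 66
g at 66 (size 2, align 2) → ends 68
b at 68 (size 4, align 4) → ends 72
total 72 bytes, alignment 4
array of 10: 10 × 72 = 720

720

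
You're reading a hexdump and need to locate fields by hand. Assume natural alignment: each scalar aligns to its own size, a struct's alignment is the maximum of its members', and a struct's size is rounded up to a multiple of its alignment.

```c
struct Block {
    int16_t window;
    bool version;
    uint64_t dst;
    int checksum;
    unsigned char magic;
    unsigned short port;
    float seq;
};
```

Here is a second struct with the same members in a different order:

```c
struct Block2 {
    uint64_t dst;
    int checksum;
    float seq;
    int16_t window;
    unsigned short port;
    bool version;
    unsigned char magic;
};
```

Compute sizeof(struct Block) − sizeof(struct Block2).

@0: window [2B, align 2] → 2
@2: version [1B, align 1] → 3
+5 pad (align 8)
@8: dst [8B, align 8] → 16
@16: checksum [4B, align 4] → 20
@20: magic [1B, align 1] → 21
+1 pad (align 2)
@22: port [2B, align 2] → 24
@24: seq [4B, align 4] → 28
+4 tail pad (align 8)
size 32, align 8
— Block2 —
@0: dst [8B, align 8] → 8
@8: checksum [4B, align 4] → 12
@12: seq [4B, align 4] → 16
@16: window [2B, align 2] → 18
@18: port [2B, align 2] → 20
@20: version [1B, align 1] → 21
@21: magic [1B, align 1] → 22
+2 tail pad (align 8)
size 24, align 8
32 − 24 = 8

8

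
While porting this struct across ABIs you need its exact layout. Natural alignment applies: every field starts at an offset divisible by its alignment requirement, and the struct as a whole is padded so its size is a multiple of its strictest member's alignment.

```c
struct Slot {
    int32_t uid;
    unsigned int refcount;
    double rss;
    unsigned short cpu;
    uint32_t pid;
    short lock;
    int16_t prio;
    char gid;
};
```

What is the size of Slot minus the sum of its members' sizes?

uid at 0 (size 4, align 4) → ends 4
refcount at 4 (size 4, align 4) → ends 8
rss at 8 (size 8, align 8) → ends 16
cpu at 16 (size 2, align 2) → ends 18
pad 2 to align 4 for pid
pid at 20 (size 4, align 4) → ends 24
lock at 24 (size 2, align 2) → ends 26
prio at 26 (size 2, align 2) → ends 28
gid at 28 (size 1, align 1) → ends 29
tail pad 3 to reach multiple of 8
total 32 bytes, alignment 8
data bytes 27, size 32 → padding 5

5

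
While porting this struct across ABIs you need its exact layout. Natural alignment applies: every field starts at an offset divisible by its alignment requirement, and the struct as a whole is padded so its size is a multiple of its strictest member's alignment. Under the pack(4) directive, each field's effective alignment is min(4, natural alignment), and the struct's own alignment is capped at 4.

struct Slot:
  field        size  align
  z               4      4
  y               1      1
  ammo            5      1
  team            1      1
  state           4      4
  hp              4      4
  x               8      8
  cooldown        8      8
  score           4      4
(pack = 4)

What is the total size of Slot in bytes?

40

z at 0 (size 4, align 4) → ends 4
y at 4 (size 1, align 1) → ends 5
ammo at 5 (size 5, align 1) → ends 10
team at 10 (size 1, align 1) → ends 11
pad 1 to align 4 for state
state at 12 (size 4, align 4) → ends 16
hp at 16 (size 4, align 4) → ends 20
x at 20 (size 8, align 4) → ends 28
cooldown at 28 (size 8, align 4) → ends 36
score at 36 (size 4, align 4) → ends 40
total 40 bytes, alignment 4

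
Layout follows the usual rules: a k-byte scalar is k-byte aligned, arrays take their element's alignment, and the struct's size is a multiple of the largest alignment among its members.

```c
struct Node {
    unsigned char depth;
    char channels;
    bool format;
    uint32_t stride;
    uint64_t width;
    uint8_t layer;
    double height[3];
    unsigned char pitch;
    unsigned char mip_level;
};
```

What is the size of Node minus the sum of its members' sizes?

depth at 0 (size 1, align 1) → ends 1
channels at 1 (size 1, align 1) → ends 2
format at 2 (size 1, align 1) → ends 3
pad 1 to align 4 for stride
stride at 4 (size 4, align 4) → ends 8
width at 8 (size 8, align 8) → ends 16
layer at 16 (size 1, align 1) → ends 17
pad 7 to align 8 for height
height at 24 (size 24, align 8) → ends 48
pitch at 48 (size 1, align 1) → ends 49
mip_level at 49 (size 1, align 1) → ends 50
tail pad 6 to reach multiple of 8
total 56 bytes, alignment 8
data bytes 42, size 56 → padding 14

14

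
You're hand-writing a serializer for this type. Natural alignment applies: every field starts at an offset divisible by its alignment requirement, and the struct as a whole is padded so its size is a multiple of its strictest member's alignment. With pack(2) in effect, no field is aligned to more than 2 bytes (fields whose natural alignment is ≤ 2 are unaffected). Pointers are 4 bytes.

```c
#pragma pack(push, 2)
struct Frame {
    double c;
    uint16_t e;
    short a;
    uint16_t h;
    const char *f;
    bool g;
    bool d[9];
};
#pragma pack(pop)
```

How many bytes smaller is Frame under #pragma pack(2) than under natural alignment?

natural layout:
  @0: c [8B, align 8] → 8
  @8: e [2B, align 2] → 10
  @10: a [2B, align 2] → 12
  @12: h [2B, align 2] → 14
  +2 pad (align 4)
  @16: f [4B, align 4] → 20
  @20: g [1B, align 1] → 21
  @21: d [9B, align 1] → 30
  +2 tail pad (align 8)
  size 32, align 8
packed(2) layout:
  @0: c [8B, align 2] → 8
  @8: e [2B, align 2] → 10
  @10: a [2B, align 2] → 12
  @12: h [2B, align 2] → 14
  @14: f [4B, align 2] → 18
  @18: g [1B, align 1] → 19
  @19: d [9B, align 1] → 28
  size 28, align 2
32 − 28 = 4

4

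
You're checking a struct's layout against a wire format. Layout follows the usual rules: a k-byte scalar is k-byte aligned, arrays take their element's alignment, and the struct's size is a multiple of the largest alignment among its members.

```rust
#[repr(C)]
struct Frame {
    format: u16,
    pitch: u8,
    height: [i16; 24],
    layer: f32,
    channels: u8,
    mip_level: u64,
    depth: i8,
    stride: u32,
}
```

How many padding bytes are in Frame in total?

@0: format [2B, align 2] → 2
@2: pitch [1B, align 1] → 3
+1 pad (align 2)
@4: height [48B, align 2] → 52
@52: layer [4B, align 4] → 56
@56: channels [1B, align 1] → 57
+7 pad (align 8)
@64: mip_level [8B, align 8] → 72
@72: depth [1B, align 1] → 73
+3 pad (align 4)
@76: stride [4B, align 4] → 80
size 80, align 8
data bytes 69, size 80 → padding 11

11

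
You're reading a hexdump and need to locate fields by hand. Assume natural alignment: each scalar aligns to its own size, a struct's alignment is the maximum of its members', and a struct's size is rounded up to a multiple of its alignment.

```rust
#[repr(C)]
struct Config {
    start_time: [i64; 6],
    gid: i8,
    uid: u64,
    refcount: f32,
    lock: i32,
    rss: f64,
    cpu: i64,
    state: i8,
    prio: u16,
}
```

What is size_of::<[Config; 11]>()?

1056

0..48  start_time  (48B, 8-aligned)
48..49  gid  (1B, 1-aligned)
49..56  -- padding (7B)
56..64  uid  (8B, 8-aligned)
64..68  refcount  (4B, 4-aligned)
68..72  lock  (4B, 4-aligned)
72..80  rss  (8B, 8-aligned)
80..88  cpu  (8B, 8-aligned)
88..89  state  (1B, 1-aligned)
89..90  -- padding (1B)
90..92  prio  (2B, 2-aligned)
92..96  -- tail padding (4B)
sizeof = 96, alignof = 8
array of 11: 11 × 96 = 1056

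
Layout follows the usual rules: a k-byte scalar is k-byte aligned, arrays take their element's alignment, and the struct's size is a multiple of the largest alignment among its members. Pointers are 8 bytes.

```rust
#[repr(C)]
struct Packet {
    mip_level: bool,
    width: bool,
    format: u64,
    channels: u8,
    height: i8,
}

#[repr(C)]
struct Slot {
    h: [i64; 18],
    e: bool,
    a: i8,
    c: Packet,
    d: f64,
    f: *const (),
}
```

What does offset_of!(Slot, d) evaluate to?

176

Packet: @0: mip_level [1B, align 1] → 1; @1: width [1B, align 1] → 2; +6 pad (align 8); @8: format [8B, align 8] → 16; @16: channels [1B, align 1] → 17; @17: height [1B, align 1] → 18; +6 tail pad (align 8); size 24, align 8
@0: h [144B, align 8] → 144
@144: e [1B, align 1] → 145
@145: a [1B, align 1] → 146
+6 pad (align 8)
@152: c [24B, align 8] → 176
@176: d [8B, align 8] → 184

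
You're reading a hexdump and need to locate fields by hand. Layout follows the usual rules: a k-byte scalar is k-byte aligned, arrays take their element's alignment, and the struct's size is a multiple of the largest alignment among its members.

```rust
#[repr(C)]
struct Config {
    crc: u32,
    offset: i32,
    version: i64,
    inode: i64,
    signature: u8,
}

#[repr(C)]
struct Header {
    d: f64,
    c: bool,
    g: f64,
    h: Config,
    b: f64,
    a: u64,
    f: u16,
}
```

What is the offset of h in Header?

Config: 0..4  crc  (4B, 4-aligned); 4..8  offset  (4B, 4-aligned); 8..16  version  (8B, 8-aligned); 16..24  inode  (8B, 8-aligned); 24..25  signature  (1B, 1-aligned); 25..32  -- tail padding (7B); sizeof = 32, alignof = 8
0..8  d  (8B, 8-aligned)
8..9  c  (1B, 1-aligned)
9..16  -- padding (7B)
16..24  g  (8B, 8-aligned)
24..56  h  (32B, 8-aligned)

24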